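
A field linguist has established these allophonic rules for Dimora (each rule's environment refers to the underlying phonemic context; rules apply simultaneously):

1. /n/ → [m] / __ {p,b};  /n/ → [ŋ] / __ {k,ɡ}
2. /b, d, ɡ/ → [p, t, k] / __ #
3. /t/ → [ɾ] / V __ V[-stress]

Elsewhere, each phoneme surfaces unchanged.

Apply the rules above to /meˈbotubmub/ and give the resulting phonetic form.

[meˈboɾubmup]

/b/ (between /e/ and /o/) is in the target of rule 2 but the environment (word-finally) is not met → [b].
/t/ (between /o/ and /u/): between a vowel and a following unstressed vowel, so rule 3 applies → [ɾ].
/b/ — between /u/ and /m/; rule 2 does not apply here → [b].
/b/ (word-final) occurs word-finally → [p] by rule 2.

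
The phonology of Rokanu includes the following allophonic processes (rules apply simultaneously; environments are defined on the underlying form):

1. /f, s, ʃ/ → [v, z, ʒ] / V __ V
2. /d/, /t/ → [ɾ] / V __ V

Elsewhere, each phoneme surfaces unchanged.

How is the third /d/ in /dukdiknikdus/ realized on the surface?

[d]

/d/ — between /k/ and /u/; rule 2 does not apply here → [d].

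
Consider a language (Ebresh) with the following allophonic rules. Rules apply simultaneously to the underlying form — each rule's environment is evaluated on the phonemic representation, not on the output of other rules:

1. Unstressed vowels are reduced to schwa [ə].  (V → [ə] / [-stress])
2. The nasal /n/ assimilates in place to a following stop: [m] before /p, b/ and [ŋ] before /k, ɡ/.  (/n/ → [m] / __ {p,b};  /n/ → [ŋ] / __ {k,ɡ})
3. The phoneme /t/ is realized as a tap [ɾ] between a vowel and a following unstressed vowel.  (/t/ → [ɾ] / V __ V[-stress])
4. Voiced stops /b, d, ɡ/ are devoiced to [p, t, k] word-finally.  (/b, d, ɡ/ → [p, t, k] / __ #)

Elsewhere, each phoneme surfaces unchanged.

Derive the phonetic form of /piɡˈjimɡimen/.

Rule 1 applies to /i/ (between /p/ and /ɡ/: in an unstressed syllable) → [ə].
/ɡ/ (between /i/ and /j/) fails the environment for rule 4, so it stays [ɡ].
/i/ (between /j/ and /m/) fails the environment for rule 1, so it stays [i].
/ɡ/ (between /m/ and /i/) is in the target of rule 4 but the environment (word-finally) is not met → [ɡ].
Rule 1 applies to /i/ (between /ɡ/ and /m/: in an unstressed syllable) → [ə].
Rule 1 applies to /e/ (between /m/ and /n/: in an unstressed syllable) → [ə].
/n/ — word-final; rule 2 does not apply here → [n].

[pəɡˈjimɡəmən]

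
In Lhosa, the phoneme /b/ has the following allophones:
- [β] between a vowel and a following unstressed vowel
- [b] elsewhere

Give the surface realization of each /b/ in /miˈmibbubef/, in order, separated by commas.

Occurrence 1 (position 5): no conditioning environment matches → elsewhere allophone [b].
Occurrence 2 (position 6): no conditioning environment matches → elsewhere allophone [b].
Occurrence 3 (position 8): between a vowel and a following unstressed vowel → [β].

[b], [b], [β]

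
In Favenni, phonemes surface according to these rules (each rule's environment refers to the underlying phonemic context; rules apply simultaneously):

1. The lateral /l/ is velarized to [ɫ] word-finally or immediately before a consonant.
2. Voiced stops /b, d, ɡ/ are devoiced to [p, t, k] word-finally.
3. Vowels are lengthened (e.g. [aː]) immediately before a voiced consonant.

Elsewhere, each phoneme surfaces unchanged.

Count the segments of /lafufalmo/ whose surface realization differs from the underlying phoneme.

2

Segments that undergo a rule: /a/ → [aː] (rule 3); /l/ → [ɫ] (rule 1).
All other segments surface unchanged.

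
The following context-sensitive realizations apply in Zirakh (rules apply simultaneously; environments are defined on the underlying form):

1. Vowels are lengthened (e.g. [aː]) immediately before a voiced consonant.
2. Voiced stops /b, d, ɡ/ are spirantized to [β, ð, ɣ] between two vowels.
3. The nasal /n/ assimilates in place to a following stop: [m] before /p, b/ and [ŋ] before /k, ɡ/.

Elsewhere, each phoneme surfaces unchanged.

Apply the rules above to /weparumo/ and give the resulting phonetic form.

[wepaːruːmo]

/w/ (word-initial) is unaffected → [w].
/e/ (between /w/ and /p/): rule 1 targets it, but not before a voiced consonant → unchanged [e].
/p/ stays [p].
/a/ meets the environment for rule 1 (before a voiced consonant) → [aː].
/r/ — not in any rule's target class → [r].
/u/ (between /r/ and /m/) occurs before a voiced consonant → [uː] by rule 1.
/m/ stays [m].
/o/ (word-final) is in the target of rule 1 but the environment (before a voiced consonant) is not met → [o].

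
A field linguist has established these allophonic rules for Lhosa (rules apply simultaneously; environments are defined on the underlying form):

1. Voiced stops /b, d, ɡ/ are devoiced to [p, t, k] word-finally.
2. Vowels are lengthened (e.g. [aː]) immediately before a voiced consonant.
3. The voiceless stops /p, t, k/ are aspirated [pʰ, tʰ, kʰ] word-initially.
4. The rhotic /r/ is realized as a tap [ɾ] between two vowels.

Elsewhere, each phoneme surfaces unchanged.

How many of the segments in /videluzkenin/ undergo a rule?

Segments that undergo a rule: /i/ → [iː] (rule 2); /e/ → [eː] (rule 2); /u/ → [uː] (rule 2); /e/ → [eː] (rule 2); /i/ → [iː] (rule 2).
All other segments surface unchanged.

5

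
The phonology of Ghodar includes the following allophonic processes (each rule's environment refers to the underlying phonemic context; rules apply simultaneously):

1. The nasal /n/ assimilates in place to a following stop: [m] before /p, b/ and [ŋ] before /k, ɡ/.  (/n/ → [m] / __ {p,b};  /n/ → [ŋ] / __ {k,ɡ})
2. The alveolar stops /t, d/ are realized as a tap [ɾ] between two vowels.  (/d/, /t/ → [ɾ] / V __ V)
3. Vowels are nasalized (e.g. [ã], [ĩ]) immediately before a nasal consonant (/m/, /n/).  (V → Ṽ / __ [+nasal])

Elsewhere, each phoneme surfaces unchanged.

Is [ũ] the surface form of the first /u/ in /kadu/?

/u/ (word-final) is in the target of rule 3 but the environment (before a nasal consonant) is not met → [u].
The actual realization is [u], not [ũ].

No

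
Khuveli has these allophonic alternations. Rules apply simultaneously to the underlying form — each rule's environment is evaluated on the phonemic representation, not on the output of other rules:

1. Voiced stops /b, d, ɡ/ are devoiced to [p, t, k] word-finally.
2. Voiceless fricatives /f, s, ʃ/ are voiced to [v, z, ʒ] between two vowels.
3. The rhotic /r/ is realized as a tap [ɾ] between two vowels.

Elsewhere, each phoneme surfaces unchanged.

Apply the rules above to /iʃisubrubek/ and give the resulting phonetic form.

/i/ (word-initial) is unaffected → [i].
/ʃ/ (between /i/ and /i/): between two vowels, so rule 2 applies → [ʒ].
/i/ (between /ʃ/ and /s/): no rule targets it → [i].
/s/ (between /i/ and /u/): between two vowels, so rule 2 applies → [z].
/u/ (between /s/ and /b/) is unaffected → [u].
/b/ (between /u/ and /r/) fails the environment for rule 1, so it stays [b].
/r/ (between /b/ and /u/) fails the environment for rule 3, so it stays [r].
/u/ (between /r/ and /b/) is unaffected → [u].
/b/ (between /u/ and /e/): rule 1 targets it, but not word-finally → unchanged [b].
/e/ stays [e].
/k/ — not in any rule's target class → [k].

[iʒizubrubek]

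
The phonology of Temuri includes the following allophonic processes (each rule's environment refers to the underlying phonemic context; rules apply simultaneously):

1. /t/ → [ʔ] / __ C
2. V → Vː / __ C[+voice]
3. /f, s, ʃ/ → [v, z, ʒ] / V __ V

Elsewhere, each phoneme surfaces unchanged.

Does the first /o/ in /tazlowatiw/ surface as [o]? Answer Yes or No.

No

Rule 2 applies to /o/ (between /l/ and /w/: before a voiced consonant) → [oː].
The actual realization is [oː], not [o].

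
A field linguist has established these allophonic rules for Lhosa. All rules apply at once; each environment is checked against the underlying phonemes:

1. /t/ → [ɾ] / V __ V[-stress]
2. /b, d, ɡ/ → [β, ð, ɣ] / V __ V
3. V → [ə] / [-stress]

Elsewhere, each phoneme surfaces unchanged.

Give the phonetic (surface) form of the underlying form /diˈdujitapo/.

/d/ (word-initial) is in the target of rule 2 but the environment (between two vowels) is not met → [d].
/i/ (between /d/ and /d/): in an unstressed syllable, so rule 3 applies → [ə].
/d/ — between /i/ and /u/, between two vowels — surfaces as [ð] (rule 2).
/u/ — between /d/ and /j/; rule 3 does not apply here → [u].
/j/ — not in any rule's target class → [j].
/i/ (between /j/ and /t/) occurs in an unstressed syllable → [ə] by rule 3.
/t/ — between /i/ and /a/, between a vowel and a following unstressed vowel — surfaces as [ɾ] (rule 1).
Rule 3 applies to /a/ (between /t/ and /p/: in an unstressed syllable) → [ə].
/p/ — not in any rule's target class → [p].
Rule 3 applies to /o/ (word-final: in an unstressed syllable) → [ə].

[dəˈðujəɾəpə]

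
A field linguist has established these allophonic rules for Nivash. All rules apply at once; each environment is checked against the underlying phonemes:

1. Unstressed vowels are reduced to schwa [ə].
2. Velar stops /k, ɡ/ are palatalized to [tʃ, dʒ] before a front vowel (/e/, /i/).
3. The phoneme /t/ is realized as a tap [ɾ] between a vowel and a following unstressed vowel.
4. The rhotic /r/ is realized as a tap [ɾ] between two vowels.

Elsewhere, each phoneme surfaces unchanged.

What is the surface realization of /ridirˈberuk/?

[rədərˈbeɾək]

/r/ (word-initial) fails the environment for rule 4, so it stays [r].
/i/ — between /r/ and /d/, in an unstressed syllable — surfaces as [ə] (rule 1).
/d/ — not in any rule's target class → [d].
/i/ meets the environment for rule 1 (in an unstressed syllable) → [ə].
/r/ — between /i/ and /b/; rule 4 does not apply here → [r].
/b/ stays [b].
/e/ — between /b/ and /r/; rule 1 does not apply here → [e].
Rule 4 applies to /r/ (between /e/ and /u/: between two vowels) → [ɾ].
/u/ (between /r/ and /k/) occurs in an unstressed syllable → [ə] by rule 1.
/k/ (word-final) is in the target of rule 2 but the environment (before a front vowel) is not met → [k].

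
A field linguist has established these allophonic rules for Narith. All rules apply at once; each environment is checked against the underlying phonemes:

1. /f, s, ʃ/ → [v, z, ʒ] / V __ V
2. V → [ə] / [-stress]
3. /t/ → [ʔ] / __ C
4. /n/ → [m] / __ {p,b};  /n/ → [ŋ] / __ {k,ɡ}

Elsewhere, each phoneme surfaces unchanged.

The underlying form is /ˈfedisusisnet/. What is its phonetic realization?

[ˈfedəzəzəsnət]

/f/ (word-initial) fails the environment for rule 1, so it stays [f].
/e/ (between /f/ and /d/): rule 2 targets it, but not in an unstressed syllable → unchanged [e].
/d/ stays [d].
/i/ (between /d/ and /s/): in an unstressed syllable, so rule 2 applies → [ə].
/s/ — between /i/ and /u/, between two vowels — surfaces as [z] (rule 1).
/u/ (between /s/ and /s/): in an unstressed syllable, so rule 2 applies → [ə].
/s/ meets the environment for rule 1 (between two vowels) → [z].
/i/ (between /s/ and /s/): in an unstressed syllable, so rule 2 applies → [ə].
/s/ (between /i/ and /n/): rule 1 targets it, but not between two vowels → unchanged [s].
/n/ (between /s/ and /e/) is in the target of rule 4 but the environment (before a labial or velar stop) is not met → [n].
/e/ (between /n/ and /t/): in an unstressed syllable, so rule 2 applies → [ə].
/t/ (word-final) is in the target of rule 3 but the environment (immediately before a consonant) is not met → [t].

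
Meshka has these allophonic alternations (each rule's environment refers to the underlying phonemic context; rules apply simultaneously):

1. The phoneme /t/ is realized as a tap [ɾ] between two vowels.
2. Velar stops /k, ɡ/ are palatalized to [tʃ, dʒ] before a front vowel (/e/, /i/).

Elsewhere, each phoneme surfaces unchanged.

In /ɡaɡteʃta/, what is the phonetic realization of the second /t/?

[t]

/t/ (between /ʃ/ and /a/) is in the target of rule 1 but the environment (between two vowels) is not met → [t].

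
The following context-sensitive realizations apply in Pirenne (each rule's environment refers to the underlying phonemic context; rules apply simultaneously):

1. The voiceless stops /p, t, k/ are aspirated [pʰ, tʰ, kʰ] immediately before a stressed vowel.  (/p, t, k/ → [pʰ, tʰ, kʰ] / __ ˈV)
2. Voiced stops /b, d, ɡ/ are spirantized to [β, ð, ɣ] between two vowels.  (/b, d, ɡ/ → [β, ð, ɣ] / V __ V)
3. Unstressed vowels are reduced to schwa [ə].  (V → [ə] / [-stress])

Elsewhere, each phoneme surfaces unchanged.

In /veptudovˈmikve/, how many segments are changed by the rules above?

5

Segments that undergo a rule: /e/ → [ə] (rule 3); /u/ → [ə] (rule 3); /d/ → [ð] (rule 2); /o/ → [ə] (rule 3); /e/ → [ə] (rule 3).
All other segments surface unchanged.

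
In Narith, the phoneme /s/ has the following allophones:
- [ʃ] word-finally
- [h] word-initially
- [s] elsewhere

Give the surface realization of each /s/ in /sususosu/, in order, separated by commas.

[h], [s], [s], [s]

Occurrence 1 (position 1): word-initially → [h].
Occurrence 2 (position 3): no conditioning environment matches → elsewhere allophone [s].
Occurrence 3 (position 5): no conditioning environment matches → elsewhere allophone [s].
Occurrence 4 (position 7): no conditioning environment matches → elsewhere allophone [s].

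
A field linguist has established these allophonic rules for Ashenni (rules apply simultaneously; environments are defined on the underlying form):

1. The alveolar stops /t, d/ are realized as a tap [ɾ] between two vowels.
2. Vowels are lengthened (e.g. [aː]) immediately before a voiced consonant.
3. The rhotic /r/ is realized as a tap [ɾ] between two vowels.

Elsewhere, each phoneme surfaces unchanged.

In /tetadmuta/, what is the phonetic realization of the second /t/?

[ɾ]

/t/ meets the environment for rule 1 (between two vowels) → [ɾ].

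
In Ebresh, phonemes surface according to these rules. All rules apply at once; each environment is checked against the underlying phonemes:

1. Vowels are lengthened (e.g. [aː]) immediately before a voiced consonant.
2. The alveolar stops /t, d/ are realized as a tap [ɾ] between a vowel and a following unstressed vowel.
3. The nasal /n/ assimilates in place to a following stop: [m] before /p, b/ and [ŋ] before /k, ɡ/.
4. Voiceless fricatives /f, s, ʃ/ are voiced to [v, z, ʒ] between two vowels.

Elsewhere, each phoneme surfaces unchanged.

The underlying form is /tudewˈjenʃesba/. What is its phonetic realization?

/t/ (word-initial): rule 2 targets it, but not between a vowel and a following unstressed vowel → unchanged [t].
/u/ (between /t/ and /d/): before a voiced consonant, so rule 1 applies → [uː].
/d/ — between /u/ and /e/, between a vowel and a following unstressed vowel — surfaces as [ɾ] (rule 2).
Rule 1 applies to /e/ (between /d/ and /w/: before a voiced consonant) → [eː].
/w/ — not in any rule's target class → [w].
/j/ stays [j].
/e/ (between /j/ and /n/) occurs before a voiced consonant → [eː] by rule 1.
/n/ (between /e/ and /ʃ/) is in the target of rule 3 but the environment (before a labial or velar stop) is not met → [n].
/ʃ/ (between /n/ and /e/) is in the target of rule 4 but the environment (between two vowels) is not met → [ʃ].
/e/ — between /ʃ/ and /s/; rule 1 does not apply here → [e].
/s/ (between /e/ and /b/) fails the environment for rule 4, so it stays [s].
/b/ — not in any rule's target class → [b].
/a/ (word-final): rule 1 targets it, but not before a voiced consonant → unchanged [a].

[tuːɾeːwˈjeːnʃesba]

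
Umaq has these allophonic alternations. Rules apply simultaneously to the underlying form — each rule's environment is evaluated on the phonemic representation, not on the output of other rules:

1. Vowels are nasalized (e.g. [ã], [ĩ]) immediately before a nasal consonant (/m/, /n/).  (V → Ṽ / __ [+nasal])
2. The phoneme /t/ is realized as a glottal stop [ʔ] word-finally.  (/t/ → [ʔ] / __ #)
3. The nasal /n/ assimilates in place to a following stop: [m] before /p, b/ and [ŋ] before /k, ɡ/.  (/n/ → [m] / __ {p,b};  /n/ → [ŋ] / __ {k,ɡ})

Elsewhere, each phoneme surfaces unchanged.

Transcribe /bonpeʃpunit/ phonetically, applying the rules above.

Rule 1 applies to /o/ (between /b/ and /n/: before a nasal consonant) → [õ].
/n/ (between /o/ and /p/) occurs before a labial or velar stop → [m] by rule 3.
/e/ (between /p/ and /ʃ/): rule 1 targets it, but not before a nasal consonant → unchanged [e].
/u/ meets the environment for rule 1 (before a nasal consonant) → [ũ].
/n/ — between /u/ and /i/; rule 3 does not apply here → [n].
/i/ (between /n/ and /t/): rule 1 targets it, but not before a nasal consonant → unchanged [i].
/t/ meets the environment for rule 2 (word-finally) → [ʔ].

[bõmpeʃpũniʔ]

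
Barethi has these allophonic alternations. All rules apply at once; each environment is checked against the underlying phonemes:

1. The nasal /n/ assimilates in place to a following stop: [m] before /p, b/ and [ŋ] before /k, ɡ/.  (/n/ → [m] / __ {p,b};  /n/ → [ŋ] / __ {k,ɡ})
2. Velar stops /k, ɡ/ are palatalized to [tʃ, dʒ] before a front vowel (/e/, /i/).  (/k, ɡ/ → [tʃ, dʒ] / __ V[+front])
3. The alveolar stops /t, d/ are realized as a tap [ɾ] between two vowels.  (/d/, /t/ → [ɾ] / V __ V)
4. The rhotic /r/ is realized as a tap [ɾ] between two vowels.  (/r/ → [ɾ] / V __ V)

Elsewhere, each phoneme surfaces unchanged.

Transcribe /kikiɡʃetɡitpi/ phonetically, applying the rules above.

[tʃitʃiɡʃetdʒitpi]

/k/ — word-initial, before a front vowel — surfaces as [tʃ] (rule 2).
Rule 2 applies to /k/ (between /i/ and /i/: before a front vowel) → [tʃ].
/ɡ/ (between /i/ and /ʃ/) fails the environment for rule 2, so it stays [ɡ].
/t/ (between /e/ and /ɡ/) is in the target of rule 3 but the environment (between two vowels) is not met → [t].
Rule 2 applies to /ɡ/ (between /t/ and /i/: before a front vowel) → [dʒ].
/t/ (between /i/ and /p/): rule 3 targets it, but not between two vowels → unchanged [t].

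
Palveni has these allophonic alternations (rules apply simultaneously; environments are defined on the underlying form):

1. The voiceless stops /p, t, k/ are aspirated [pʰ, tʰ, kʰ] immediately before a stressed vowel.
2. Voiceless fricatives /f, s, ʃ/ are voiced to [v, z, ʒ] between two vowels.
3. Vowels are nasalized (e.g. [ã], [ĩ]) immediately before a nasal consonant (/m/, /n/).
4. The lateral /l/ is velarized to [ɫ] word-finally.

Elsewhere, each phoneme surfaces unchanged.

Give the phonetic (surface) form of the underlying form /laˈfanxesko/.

[laˈvãnxesko]

/l/ (word-initial) fails the environment for rule 4, so it stays [l].
/a/ (between /l/ and /f/) is in the target of rule 3 but the environment (before a nasal consonant) is not met → [a].
Rule 2 applies to /f/ (between /a/ and /a/: between two vowels) → [v].
/a/ — between /f/ and /n/, before a nasal consonant — surfaces as [ã] (rule 3).
/e/ (between /x/ and /s/) is in the target of rule 3 but the environment (before a nasal consonant) is not met → [e].
/s/ — between /e/ and /k/; rule 2 does not apply here → [s].
/k/ — between /s/ and /o/; rule 1 does not apply here → [k].
/o/ (word-final): rule 3 targets it, but not before a nasal consonant → unchanged [o].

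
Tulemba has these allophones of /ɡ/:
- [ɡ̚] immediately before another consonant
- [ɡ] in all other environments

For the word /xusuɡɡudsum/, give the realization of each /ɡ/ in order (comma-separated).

[ɡ̚], [ɡ]

Occurrence 1 (position 5): immediately before another consonant → [ɡ̚].
Occurrence 2 (position 6): no conditioning environment matches → elsewhere allophone [ɡ].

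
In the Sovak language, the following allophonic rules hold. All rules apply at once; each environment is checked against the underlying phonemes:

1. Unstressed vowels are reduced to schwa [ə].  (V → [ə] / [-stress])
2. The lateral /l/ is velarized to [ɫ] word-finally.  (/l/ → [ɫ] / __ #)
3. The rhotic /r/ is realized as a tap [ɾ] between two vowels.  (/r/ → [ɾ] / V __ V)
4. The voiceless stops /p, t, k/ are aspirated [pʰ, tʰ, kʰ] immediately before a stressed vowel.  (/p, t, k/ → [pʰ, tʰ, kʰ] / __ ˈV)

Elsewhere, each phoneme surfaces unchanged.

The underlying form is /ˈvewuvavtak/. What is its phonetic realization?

[ˈvewəvəvtək]

/e/ (between /v/ and /w/) fails the environment for rule 1, so it stays [e].
/u/ — between /w/ and /v/, in an unstressed syllable — surfaces as [ə] (rule 1).
/a/ (between /v/ and /v/) occurs in an unstressed syllable → [ə] by rule 1.
/t/ (between /v/ and /a/) fails the environment for rule 4, so it stays [t].
/a/ meets the environment for rule 1 (in an unstressed syllable) → [ə].
/k/ (word-final) is in the target of rule 4 but the environment (immediately before a stressed vowel) is not met → [k].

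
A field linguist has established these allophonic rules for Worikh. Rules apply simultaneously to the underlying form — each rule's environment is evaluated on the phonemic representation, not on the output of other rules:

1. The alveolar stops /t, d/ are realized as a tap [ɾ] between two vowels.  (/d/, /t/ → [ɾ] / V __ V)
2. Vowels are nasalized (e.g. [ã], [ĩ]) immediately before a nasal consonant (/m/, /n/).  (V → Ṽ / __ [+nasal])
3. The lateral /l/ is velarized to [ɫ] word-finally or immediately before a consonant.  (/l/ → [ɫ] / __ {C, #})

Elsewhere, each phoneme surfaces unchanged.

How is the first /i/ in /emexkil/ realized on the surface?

[i]

/i/ (between /k/ and /l/) fails the environment for rule 2, so it stays [i].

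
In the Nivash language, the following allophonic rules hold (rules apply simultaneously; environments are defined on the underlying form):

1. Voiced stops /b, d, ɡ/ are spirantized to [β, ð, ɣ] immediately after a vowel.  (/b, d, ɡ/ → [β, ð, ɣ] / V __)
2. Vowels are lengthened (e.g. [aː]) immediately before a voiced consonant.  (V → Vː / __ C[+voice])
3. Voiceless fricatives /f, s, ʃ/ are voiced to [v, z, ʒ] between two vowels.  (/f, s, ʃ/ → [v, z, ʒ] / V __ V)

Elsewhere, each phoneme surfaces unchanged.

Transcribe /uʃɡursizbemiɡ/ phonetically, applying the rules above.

/u/ (word-initial) fails the environment for rule 2, so it stays [u].
/ʃ/ (between /u/ and /ɡ/): rule 3 targets it, but not between two vowels → unchanged [ʃ].
/ɡ/ (between /ʃ/ and /u/) fails the environment for rule 1, so it stays [ɡ].
/u/ (between /ɡ/ and /r/) occurs before a voiced consonant → [uː] by rule 2.
/s/ (between /r/ and /i/) fails the environment for rule 3, so it stays [s].
/i/ meets the environment for rule 2 (before a voiced consonant) → [iː].
/b/ (between /z/ and /e/): rule 1 targets it, but not immediately after a vowel → unchanged [b].
Rule 2 applies to /e/ (between /b/ and /m/: before a voiced consonant) → [eː].
/i/ — between /m/ and /ɡ/, before a voiced consonant — surfaces as [iː] (rule 2).
/ɡ/ (word-final) occurs immediately after a vowel → [ɣ] by rule 1.

[uʃɡuːrsiːzbeːmiːɣ]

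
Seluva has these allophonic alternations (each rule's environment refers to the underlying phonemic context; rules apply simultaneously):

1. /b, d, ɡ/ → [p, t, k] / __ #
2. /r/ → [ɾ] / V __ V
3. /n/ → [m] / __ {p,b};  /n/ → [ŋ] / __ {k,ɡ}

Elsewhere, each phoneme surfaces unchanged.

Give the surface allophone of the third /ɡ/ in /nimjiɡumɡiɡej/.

/ɡ/ (between /i/ and /e/) fails the environment for rule 1, so it stays [ɡ].

[ɡ]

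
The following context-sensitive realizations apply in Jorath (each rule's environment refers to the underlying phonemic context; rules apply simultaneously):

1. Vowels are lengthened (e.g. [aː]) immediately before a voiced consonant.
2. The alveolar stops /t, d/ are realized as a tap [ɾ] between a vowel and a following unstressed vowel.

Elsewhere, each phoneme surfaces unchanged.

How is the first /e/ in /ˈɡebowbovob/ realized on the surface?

Rule 1 applies to /e/ (between /ɡ/ and /b/: before a voiced consonant) → [eː].

[eː]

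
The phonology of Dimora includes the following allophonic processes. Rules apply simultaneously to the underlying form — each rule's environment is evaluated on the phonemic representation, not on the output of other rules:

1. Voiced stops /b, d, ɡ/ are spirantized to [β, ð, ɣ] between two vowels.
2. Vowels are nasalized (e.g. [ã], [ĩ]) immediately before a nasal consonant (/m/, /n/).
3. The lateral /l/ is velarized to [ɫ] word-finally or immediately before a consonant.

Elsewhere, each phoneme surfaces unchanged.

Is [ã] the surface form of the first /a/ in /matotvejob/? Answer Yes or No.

/a/ (between /m/ and /t/): rule 2 targets it, but not before a nasal consonant → unchanged [a].
The actual realization is [a], not [ã].

No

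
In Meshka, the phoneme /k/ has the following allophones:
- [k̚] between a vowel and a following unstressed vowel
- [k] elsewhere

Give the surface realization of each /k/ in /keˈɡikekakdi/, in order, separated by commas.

[k], [k̚], [k̚], [k]

Occurrence 1 (position 1): no conditioning environment matches → elsewhere allophone [k].
Occurrence 2 (position 5): between a vowel and a following unstressed vowel → [k̚].
Occurrence 3 (position 7): between a vowel and a following unstressed vowel → [k̚].
Occurrence 4 (position 9): no conditioning environment matches → elsewhere allophone [k].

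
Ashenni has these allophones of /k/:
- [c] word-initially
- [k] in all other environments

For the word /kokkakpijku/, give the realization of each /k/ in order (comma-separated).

Occurrence 1 (position 1): word-initially → [c].
Occurrence 2 (position 3): no conditioning environment matches → elsewhere allophone [k].
Occurrence 3 (position 4): no conditioning environment matches → elsewhere allophone [k].
Occurrence 4 (position 6): no conditioning environment matches → elsewhere allophone [k].
Occurrence 5 (position 10): no conditioning environment matches → elsewhere allophone [k].

[c], [k], [k], [k], [k]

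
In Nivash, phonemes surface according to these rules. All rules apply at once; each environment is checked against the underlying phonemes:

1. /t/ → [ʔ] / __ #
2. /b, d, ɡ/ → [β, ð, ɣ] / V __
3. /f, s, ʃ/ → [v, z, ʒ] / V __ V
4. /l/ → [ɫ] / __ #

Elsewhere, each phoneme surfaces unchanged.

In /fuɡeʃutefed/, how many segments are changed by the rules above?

4

Segments that undergo a rule: /ɡ/ → [ɣ] (rule 2); /ʃ/ → [ʒ] (rule 3); /f/ → [v] (rule 3); /d/ → [ð] (rule 2).
All other segments surface unchanged.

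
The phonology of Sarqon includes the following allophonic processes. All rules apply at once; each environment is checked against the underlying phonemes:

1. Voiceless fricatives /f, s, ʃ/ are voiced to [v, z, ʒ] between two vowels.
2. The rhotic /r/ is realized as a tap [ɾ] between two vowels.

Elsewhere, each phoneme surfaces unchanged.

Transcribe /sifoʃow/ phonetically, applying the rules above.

/s/ (word-initial) fails the environment for rule 1, so it stays [s].
/i/ stays [i].
/f/ (between /i/ and /o/) occurs between two vowels → [v] by rule 1.
/o/ (between /f/ and /ʃ/) is unaffected → [o].
/ʃ/ (between /o/ and /o/) occurs between two vowels → [ʒ] by rule 1.
/o/ (between /ʃ/ and /w/): no rule targets it → [o].
/w/ stays [w].

[sivoʒow]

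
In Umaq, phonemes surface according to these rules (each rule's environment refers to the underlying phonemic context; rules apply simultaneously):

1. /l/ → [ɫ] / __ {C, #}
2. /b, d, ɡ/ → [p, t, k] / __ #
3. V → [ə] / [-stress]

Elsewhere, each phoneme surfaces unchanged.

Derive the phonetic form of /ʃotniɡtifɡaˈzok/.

/ʃ/ (word-initial) is unaffected → [ʃ].
/o/ (between /ʃ/ and /t/) occurs in an unstressed syllable → [ə] by rule 3.
/t/ (between /o/ and /n/): no rule targets it → [t].
/n/ stays [n].
Rule 3 applies to /i/ (between /n/ and /ɡ/: in an unstressed syllable) → [ə].
/ɡ/ — between /i/ and /t/; rule 2 does not apply here → [ɡ].
/t/ stays [t].
/i/ (between /t/ and /f/) occurs in an unstressed syllable → [ə] by rule 3.
/f/ stays [f].
/ɡ/ — between /f/ and /a/; rule 2 does not apply here → [ɡ].
/a/ — between /ɡ/ and /z/, in an unstressed syllable — surfaces as [ə] (rule 3).
/z/ (between /a/ and /o/) is unaffected → [z].
/o/ (between /z/ and /k/) is in the target of rule 3 but the environment (in an unstressed syllable) is not met → [o].
/k/ (word-final) is unaffected → [k].

[ʃətnəɡtəfɡəˈzok]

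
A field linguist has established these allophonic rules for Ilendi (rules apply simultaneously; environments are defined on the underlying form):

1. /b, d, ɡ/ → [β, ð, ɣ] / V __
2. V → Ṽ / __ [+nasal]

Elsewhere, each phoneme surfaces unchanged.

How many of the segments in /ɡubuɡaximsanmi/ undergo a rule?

4

Segments that undergo a rule: /b/ → [β] (rule 1); /ɡ/ → [ɣ] (rule 1); /i/ → [ĩ] (rule 2); /a/ → [ã] (rule 2).
All other segments surface unchanged.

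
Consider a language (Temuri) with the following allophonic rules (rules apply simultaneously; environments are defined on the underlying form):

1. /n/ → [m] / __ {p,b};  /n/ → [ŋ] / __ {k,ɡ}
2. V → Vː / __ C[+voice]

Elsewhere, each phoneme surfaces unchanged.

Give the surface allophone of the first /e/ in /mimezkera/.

/e/ meets the environment for rule 2 (before a voiced consonant) → [eː].

[eː]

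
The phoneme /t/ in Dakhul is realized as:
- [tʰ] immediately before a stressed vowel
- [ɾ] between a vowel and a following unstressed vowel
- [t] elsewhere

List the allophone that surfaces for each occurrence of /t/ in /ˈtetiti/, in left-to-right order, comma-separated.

[tʰ], [ɾ], [ɾ]

Occurrence 1 (position 1): immediately before a stressed vowel → [tʰ].
Occurrence 2 (position 3): between a vowel and an unstressed vowel → [ɾ].
Occurrence 3 (position 5): between a vowel and an unstressed vowel → [ɾ].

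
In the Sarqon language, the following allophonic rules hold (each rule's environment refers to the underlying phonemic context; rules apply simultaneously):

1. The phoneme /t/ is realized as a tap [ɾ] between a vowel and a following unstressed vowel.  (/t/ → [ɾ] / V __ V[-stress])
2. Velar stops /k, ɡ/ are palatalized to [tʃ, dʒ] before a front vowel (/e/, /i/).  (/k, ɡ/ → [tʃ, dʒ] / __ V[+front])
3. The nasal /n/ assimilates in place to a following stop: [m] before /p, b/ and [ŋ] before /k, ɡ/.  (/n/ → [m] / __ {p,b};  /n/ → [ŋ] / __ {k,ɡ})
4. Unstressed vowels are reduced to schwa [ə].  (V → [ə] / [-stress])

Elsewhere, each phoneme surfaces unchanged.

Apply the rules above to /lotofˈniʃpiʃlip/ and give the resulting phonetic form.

/l/ stays [l].
/o/ (between /l/ and /t/) occurs in an unstressed syllable → [ə] by rule 4.
/t/ meets the environment for rule 1 (between a vowel and a following unstressed vowel) → [ɾ].
/o/ — between /t/ and /f/, in an unstressed syllable — surfaces as [ə] (rule 4).
/f/ (between /o/ and /n/): no rule targets it → [f].
/n/ (between /f/ and /i/) fails the environment for rule 3, so it stays [n].
/i/ — between /n/ and /ʃ/; rule 4 does not apply here → [i].
/ʃ/ — not in any rule's target class → [ʃ].
/p/ (between /ʃ/ and /i/) is unaffected → [p].
Rule 4 applies to /i/ (between /p/ and /ʃ/: in an unstressed syllable) → [ə].
/ʃ/ (between /i/ and /l/): no rule targets it → [ʃ].
/l/ (between /ʃ/ and /i/): no rule targets it → [l].
/i/ — between /l/ and /p/, in an unstressed syllable — surfaces as [ə] (rule 4).
/p/ (word-final): no rule targets it → [p].

[ləɾəfˈniʃpəʃləp]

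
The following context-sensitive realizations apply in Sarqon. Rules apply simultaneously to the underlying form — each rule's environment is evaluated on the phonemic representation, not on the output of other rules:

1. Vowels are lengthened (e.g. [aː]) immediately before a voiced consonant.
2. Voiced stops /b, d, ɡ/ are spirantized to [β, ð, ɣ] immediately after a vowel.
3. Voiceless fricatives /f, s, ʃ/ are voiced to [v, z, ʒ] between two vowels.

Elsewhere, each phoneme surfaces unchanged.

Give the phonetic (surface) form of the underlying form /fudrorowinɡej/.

/f/ (word-initial): rule 3 targets it, but not between two vowels → unchanged [f].
/u/ meets the environment for rule 1 (before a voiced consonant) → [uː].
Rule 2 applies to /d/ (between /u/ and /r/: immediately after a vowel) → [ð].
/r/ — not in any rule's target class → [r].
Rule 1 applies to /o/ (between /r/ and /r/: before a voiced consonant) → [oː].
/r/ — not in any rule's target class → [r].
/o/ (between /r/ and /w/) occurs before a voiced consonant → [oː] by rule 1.
/w/ (between /o/ and /i/): no rule targets it → [w].
Rule 1 applies to /i/ (between /w/ and /n/: before a voiced consonant) → [iː].
/n/ (between /i/ and /ɡ/) is unaffected → [n].
/ɡ/ — between /n/ and /e/; rule 2 does not apply here → [ɡ].
/e/ — between /ɡ/ and /j/, before a voiced consonant — surfaces as [eː] (rule 1).
/j/ (word-final) is unaffected → [j].

[fuːðroːroːwiːnɡeːj]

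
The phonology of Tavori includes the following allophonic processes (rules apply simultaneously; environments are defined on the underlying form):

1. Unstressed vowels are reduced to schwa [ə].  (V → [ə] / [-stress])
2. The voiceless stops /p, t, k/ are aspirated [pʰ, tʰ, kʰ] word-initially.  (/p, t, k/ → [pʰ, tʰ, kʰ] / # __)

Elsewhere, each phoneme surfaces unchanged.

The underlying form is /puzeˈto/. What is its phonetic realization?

[pʰəzəˈto]

/p/ meets the environment for rule 2 (word-initially) → [pʰ].
/u/ (between /p/ and /z/) occurs in an unstressed syllable → [ə] by rule 1.
/z/ — not in any rule's target class → [z].
/e/ meets the environment for rule 1 (in an unstressed syllable) → [ə].
/t/ (between /e/ and /o/) fails the environment for rule 2, so it stays [t].
/o/ — word-final; rule 1 does not apply here → [o].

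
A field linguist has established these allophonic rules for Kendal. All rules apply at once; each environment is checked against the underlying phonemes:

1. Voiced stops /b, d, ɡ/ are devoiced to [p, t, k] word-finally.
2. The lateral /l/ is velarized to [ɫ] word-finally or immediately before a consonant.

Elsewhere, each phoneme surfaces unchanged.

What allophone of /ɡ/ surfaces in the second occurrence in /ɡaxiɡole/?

[ɡ]

/ɡ/ (between /i/ and /o/) fails the environment for rule 1, so it stays [ɡ].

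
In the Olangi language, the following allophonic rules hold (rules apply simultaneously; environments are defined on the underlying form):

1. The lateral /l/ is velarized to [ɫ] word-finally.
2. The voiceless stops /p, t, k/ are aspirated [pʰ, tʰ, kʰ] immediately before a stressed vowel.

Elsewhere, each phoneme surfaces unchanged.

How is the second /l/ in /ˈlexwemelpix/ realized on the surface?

[l]

/l/ (between /e/ and /p/) fails the environment for rule 1, so it stays [l].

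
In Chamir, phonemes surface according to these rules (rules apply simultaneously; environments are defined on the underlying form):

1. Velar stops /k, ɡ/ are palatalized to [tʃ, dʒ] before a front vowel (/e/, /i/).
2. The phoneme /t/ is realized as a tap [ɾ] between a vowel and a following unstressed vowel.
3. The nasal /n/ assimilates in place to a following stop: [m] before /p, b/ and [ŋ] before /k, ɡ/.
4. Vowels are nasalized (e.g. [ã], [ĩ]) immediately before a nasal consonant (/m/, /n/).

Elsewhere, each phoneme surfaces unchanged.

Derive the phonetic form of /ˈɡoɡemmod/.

[ˈɡodʒẽmmod]

/ɡ/ (word-initial) fails the environment for rule 1, so it stays [ɡ].
/o/ — between /ɡ/ and /ɡ/; rule 4 does not apply here → [o].
/ɡ/ (between /o/ and /e/): before a front vowel, so rule 1 applies → [dʒ].
Rule 4 applies to /e/ (between /ɡ/ and /m/: before a nasal consonant) → [ẽ].
/m/ stays [m].
/m/ (between /m/ and /o/): no rule targets it → [m].
/o/ (between /m/ and /d/) fails the environment for rule 4, so it stays [o].
/d/ (word-final) is unaffected → [d].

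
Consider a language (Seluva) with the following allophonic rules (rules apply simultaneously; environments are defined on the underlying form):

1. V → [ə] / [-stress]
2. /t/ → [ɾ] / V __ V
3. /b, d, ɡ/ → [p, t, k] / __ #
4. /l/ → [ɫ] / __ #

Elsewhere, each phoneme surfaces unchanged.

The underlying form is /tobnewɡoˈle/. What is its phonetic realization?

[təbnəwɡəˈle]

/t/ (word-initial) is in the target of rule 2 but the environment (between two vowels) is not met → [t].
/o/ (between /t/ and /b/) occurs in an unstressed syllable → [ə] by rule 1.
/b/ — between /o/ and /n/; rule 3 does not apply here → [b].
/n/ — not in any rule's target class → [n].
/e/ meets the environment for rule 1 (in an unstressed syllable) → [ə].
/w/ — not in any rule's target class → [w].
/ɡ/ (between /w/ and /o/) fails the environment for rule 3, so it stays [ɡ].
/o/ — between /ɡ/ and /l/, in an unstressed syllable — surfaces as [ə] (rule 1).
/l/ (between /o/ and /e/) fails the environment for rule 4, so it stays [l].
/e/ (word-final): rule 1 targets it, but not in an unstressed syllable → unchanged [e].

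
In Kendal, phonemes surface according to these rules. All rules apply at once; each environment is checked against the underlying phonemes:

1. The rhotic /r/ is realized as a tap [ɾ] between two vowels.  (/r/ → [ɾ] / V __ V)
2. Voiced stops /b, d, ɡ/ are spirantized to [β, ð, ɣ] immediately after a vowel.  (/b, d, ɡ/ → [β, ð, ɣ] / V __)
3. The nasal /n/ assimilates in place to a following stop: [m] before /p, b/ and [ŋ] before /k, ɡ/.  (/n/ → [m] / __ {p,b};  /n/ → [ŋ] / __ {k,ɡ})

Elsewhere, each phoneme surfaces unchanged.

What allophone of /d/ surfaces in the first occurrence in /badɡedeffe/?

[ð]

/d/ (between /a/ and /ɡ/) occurs immediately after a vowel → [ð] by rule 2.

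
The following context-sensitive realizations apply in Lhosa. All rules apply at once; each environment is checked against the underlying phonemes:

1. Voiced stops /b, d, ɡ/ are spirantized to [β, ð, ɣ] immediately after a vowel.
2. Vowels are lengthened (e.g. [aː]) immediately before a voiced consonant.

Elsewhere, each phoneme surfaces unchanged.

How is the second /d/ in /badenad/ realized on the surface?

[ð]

/d/ meets the environment for rule 1 (immediately after a vowel) → [ð].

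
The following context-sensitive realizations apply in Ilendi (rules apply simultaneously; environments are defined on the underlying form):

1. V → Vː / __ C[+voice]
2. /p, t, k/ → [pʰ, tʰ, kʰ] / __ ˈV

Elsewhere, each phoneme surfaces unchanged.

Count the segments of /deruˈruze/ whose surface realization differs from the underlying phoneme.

3

Segments that undergo a rule: /e/ → [eː] (rule 1); /u/ → [uː] (rule 1); /u/ → [uː] (rule 1).
All other segments surface unchanged.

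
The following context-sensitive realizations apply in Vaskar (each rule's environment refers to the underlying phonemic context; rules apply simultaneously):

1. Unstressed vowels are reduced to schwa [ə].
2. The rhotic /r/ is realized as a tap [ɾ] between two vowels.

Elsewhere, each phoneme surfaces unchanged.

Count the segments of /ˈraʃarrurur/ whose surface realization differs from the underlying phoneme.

4

Segments that undergo a rule: /a/ → [ə] (rule 1); /u/ → [ə] (rule 1); /r/ → [ɾ] (rule 2); /u/ → [ə] (rule 1).
All other segments surface unchanged.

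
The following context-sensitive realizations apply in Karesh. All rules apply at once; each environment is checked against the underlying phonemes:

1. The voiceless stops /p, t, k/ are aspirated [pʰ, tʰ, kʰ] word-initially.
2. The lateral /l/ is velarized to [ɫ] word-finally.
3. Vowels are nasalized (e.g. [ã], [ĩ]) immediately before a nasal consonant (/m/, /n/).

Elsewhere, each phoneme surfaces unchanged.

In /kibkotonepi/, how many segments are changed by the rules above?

Segments that undergo a rule: /k/ → [kʰ] (rule 1); /o/ → [õ] (rule 3).
All other segments surface unchanged.

2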